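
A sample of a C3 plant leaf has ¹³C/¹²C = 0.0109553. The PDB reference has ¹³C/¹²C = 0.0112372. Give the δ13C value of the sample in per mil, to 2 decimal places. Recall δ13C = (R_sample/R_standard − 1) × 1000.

-25.09 per mil

δ13C = (R_sample / R_standard − 1) × 1000
R_sample / R_standard = 0.0109553 / 0.0112372 = 0.974914
δ13C = (0.974914 − 1) × 1000 = -25.086 per mil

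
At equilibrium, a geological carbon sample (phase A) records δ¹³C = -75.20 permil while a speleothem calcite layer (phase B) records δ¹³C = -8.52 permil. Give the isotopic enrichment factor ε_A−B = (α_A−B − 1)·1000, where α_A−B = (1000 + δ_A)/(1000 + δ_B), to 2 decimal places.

α_A−B = (1000 + -75.20) / (1000 + -8.52) = 924.80 / 991.48 = 0.932747
ε_A−B = (0.932747 − 1) × 1000 = -67.253 permil
(The approximation ε ≈ δ_A − δ_B would give -66.68 permil.)

-67.25 permil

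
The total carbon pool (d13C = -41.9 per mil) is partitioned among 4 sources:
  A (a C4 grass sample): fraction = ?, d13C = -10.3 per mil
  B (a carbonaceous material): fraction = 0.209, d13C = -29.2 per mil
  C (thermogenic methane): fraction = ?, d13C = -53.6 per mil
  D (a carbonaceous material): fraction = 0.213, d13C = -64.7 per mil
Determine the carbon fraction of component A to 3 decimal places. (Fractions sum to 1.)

Let f_A and f_C be the unknown fractions; fractions sum to 1 so f_A + f_C = 0.578.
Mass balance: Σ fᵢ·δᵢ = δ_bulk ⇒ f_A·(-10.3) + f_C·(-53.6) = -41.9 − (-19.884) = -22.016
Substitute f_C = 0.578 − f_A:
f_A·(-10.3 − -53.6) = -22.016 − 0.578×(-53.6) = 8.965
f_A = 8.965 / 43.3 = 0.2070

0.207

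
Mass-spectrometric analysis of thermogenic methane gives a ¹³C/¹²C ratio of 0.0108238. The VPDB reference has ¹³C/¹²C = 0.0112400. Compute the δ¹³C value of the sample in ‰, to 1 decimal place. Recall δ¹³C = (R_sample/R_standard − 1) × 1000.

-37.0‰

δ¹³C = (R_sample / R_standard − 1) × 1000
R_sample / R_standard = 0.0108238 / 0.0112400 = 0.962972
δ¹³C = (0.962972 − 1) × 1000 = -37.03‰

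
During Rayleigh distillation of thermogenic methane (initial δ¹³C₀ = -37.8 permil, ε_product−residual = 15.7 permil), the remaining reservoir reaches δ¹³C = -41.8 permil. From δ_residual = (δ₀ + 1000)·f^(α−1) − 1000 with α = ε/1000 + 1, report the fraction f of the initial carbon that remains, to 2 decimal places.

0.77

α − 1 = ε/1000 = 0.0157
(δ_res + 1000)/(δ₀ + 1000) = (-41.8 + 1000)/(-37.8 + 1000) = 958.2/962.2 = 0.995843
f = 0.995843^(1/0.0157) = exp(ln(0.995843)/0.0157) = exp(-0.00417/0.0157)
f = exp(-0.2653) = 0.7669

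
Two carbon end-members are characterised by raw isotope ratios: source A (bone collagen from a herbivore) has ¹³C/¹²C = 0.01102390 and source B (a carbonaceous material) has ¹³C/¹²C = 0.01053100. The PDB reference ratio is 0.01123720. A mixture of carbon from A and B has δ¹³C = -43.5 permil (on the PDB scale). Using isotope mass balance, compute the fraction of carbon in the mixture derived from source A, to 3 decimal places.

δ_A = (0.01102390/0.01123720 − 1)×1000 = (0.981018 − 1)×1000 = -18.982 permil
δ_B = (0.01053100/0.01123720 − 1)×1000 = (0.937155 − 1)×1000 = -62.845 permil
f_A = (δ_mix − δ_B)/(δ_A − δ_B) = (-43.5 − (-62.845))/(-18.982 − (-62.845))
f_A = 19.345 / 43.863 = 0.4410

0.441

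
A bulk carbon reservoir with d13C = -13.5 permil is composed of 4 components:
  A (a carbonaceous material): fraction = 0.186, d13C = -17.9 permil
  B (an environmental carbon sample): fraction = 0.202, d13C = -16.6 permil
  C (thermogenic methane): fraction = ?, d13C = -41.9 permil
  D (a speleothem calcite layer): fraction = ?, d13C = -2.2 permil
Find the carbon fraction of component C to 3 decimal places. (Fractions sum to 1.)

0.138

Let f_C and f_D be the unknown fractions; fractions sum to 1 so f_C + f_D = 0.612.
Mass balance: Σ fᵢ·δᵢ = δ_bulk ⇒ f_C·(-41.9) + f_D·(-2.2) = -13.5 − (-6.683) = -6.817
Substitute f_D = 0.612 − f_C:
f_C·(-41.9 − -2.2) = -6.817 − 0.612×(-2.2) = -5.471
f_C = -5.471 / -39.7 = 0.1378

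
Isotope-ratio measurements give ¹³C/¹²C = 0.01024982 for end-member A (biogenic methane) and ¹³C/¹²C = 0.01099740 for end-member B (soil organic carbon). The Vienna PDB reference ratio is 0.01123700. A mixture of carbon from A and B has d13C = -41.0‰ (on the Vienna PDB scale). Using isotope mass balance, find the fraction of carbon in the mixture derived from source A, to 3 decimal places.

0.296

δ_A = (0.01024982/0.01123700 − 1)×1000 = (0.912149 − 1)×1000 = -87.851‰
δ_B = (0.01099740/0.01123700 − 1)×1000 = (0.978678 − 1)×1000 = -21.322‰
f_A = (δ_mix − δ_B)/(δ_A − δ_B) = (-41.0 − (-21.322))/(-87.851 − (-21.322))
f_A = -19.678 / -66.528 = 0.2958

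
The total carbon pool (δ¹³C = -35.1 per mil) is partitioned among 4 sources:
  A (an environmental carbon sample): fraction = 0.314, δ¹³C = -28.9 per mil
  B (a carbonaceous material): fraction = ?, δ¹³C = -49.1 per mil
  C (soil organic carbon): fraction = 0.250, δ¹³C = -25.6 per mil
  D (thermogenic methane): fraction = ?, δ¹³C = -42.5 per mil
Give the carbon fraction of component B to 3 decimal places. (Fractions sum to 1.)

0.166

Let f_B and f_D be the unknown fractions; fractions sum to 1 so f_B + f_D = 0.436.
Mass balance: Σ fᵢ·δᵢ = δ_bulk ⇒ f_B·(-49.1) + f_D·(-42.5) = -35.1 − (-15.475) = -19.625
Substitute f_D = 0.436 − f_B:
f_B·(-49.1 − -42.5) = -19.625 − 0.436×(-42.5) = -1.095
f_B = -1.095 / -6.6 = 0.1660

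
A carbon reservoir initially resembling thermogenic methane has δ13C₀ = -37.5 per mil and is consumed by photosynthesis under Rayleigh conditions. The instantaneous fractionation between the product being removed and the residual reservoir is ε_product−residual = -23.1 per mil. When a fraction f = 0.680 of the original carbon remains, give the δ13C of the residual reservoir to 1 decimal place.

-28.9 per mil

Rayleigh residual: δ_res = (δ₀ + 1000)·f^(α−1) − 1000
α = ε/1000 + 1 = 0.97690, so α − 1 = -0.02310
f^(α−1) = 0.680^(-0.02310) = 1.008949
δ_res = (-37.5 + 1000) × 1.008949 − 1000 = 971.113 − 1000 = -28.89 per mil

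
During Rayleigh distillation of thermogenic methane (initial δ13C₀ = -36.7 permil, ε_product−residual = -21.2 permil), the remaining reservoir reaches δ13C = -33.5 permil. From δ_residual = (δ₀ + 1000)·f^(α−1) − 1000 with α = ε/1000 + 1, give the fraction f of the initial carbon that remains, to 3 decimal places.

0.855

α − 1 = ε/1000 = -0.0212
(δ_res + 1000)/(δ₀ + 1000) = (-33.5 + 1000)/(-36.7 + 1000) = 966.5/963.3 = 1.003322
f = 1.003322^(1/-0.0212) = exp(ln(1.003322)/-0.0212) = exp(0.00332/-0.0212)
f = exp(-0.1564) = 0.8552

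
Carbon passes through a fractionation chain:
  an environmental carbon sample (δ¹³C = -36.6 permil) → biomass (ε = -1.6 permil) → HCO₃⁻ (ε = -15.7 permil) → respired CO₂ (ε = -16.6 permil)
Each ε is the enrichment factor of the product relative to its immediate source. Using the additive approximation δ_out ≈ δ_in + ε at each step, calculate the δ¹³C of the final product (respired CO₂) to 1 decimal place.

step 1: δ ≈ -36.6 + (-1.6) = -38.2 permil
step 2: δ ≈ -38.2 + (-15.7) = -53.9 permil
step 3: δ ≈ -53.9 + (-16.6) = -70.5 permil

-70.5 permil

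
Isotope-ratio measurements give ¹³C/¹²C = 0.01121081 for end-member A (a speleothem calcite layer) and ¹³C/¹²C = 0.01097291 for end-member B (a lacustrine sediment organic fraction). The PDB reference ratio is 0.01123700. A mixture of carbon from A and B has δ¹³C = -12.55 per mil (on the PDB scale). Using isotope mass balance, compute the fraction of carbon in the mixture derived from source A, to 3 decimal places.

0.517

δ_A = (0.01121081/0.01123700 − 1)×1000 = (0.997669 − 1)×1000 = -2.331 per mil
δ_B = (0.01097291/0.01123700 − 1)×1000 = (0.976498 − 1)×1000 = -23.502 per mil
f_A = (δ_mix − δ_B)/(δ_A − δ_B) = (-12.55 − (-23.502))/(-2.331 − (-23.502))
f_A = 10.952 / 21.171 = 0.5173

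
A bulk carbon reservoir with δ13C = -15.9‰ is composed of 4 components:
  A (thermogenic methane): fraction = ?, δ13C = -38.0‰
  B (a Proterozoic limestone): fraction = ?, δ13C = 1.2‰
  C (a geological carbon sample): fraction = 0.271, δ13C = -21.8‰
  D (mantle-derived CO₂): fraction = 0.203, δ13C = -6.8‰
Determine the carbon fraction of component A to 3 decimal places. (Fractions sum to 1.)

0.236

Let f_A and f_B be the unknown fractions; fractions sum to 1 so f_A + f_B = 0.526.
Mass balance: Σ fᵢ·δᵢ = δ_bulk ⇒ f_A·(-38.0) + f_B·(1.2) = -15.9 − (-7.288) = -8.612
Substitute f_B = 0.526 − f_A:
f_A·(-38.0 − 1.2) = -8.612 − 0.526×(1.2) = -9.243
f_A = -9.243 / -39.2 = 0.2358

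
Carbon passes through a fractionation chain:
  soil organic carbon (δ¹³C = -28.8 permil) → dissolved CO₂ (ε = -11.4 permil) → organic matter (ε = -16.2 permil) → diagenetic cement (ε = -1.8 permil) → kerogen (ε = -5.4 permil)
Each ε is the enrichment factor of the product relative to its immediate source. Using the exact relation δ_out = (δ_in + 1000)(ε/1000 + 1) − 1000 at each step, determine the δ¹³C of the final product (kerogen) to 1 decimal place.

-62.2 permil

step 1: δ = (-28.80 + 1000)·(-11.4/1000 + 1) − 1000 = -39.87 permil
step 2: δ = (-39.87 + 1000)·(-16.2/1000 + 1) − 1000 = -55.43 permil
step 3: δ = (-55.43 + 1000)·(-1.8/1000 + 1) − 1000 = -57.13 permil
step 4: δ = (-57.13 + 1000)·(-5.4/1000 + 1) − 1000 = -62.22 permil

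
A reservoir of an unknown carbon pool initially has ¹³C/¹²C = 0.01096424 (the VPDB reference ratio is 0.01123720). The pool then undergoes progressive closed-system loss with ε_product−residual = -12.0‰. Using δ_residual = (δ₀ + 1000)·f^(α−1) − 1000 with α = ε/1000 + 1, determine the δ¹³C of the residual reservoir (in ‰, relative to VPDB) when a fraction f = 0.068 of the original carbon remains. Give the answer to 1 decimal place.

7.7‰

δ₀ = (0.01096424/0.01123720 − 1)×1000 = (0.975709 − 1)×1000 = -24.291‰
α − 1 = ε/1000 = -0.0120
f^(α−1) = 0.068^(-0.0120) = 1.032785
δ_res = (-24.291 + 1000) × 1.032785 − 1000 = 1007.698 − 1000 = 7.70‰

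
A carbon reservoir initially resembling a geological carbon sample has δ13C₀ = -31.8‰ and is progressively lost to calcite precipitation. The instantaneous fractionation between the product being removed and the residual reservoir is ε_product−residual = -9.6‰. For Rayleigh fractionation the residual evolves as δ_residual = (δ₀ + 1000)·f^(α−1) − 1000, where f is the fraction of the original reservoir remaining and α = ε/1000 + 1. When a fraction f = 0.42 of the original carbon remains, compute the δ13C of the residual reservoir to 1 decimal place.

Rayleigh residual: δ_res = (δ₀ + 1000)·f^(α−1) − 1000
α = ε/1000 + 1 = 0.99040, so α − 1 = -0.00960
f^(α−1) = 0.42^(-0.00960) = 1.008363
δ_res = (-31.8 + 1000) × 1.008363 − 1000 = 976.297 − 1000 = -23.70‰

-23.7‰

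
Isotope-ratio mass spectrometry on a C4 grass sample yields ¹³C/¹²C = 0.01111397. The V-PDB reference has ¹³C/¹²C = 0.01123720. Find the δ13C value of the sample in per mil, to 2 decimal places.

δ13C = (R_sample / R_standard − 1) × 1000
R_sample / R_standard = 0.01111397 / 0.01123720 = 0.989034
δ13C = (0.989034 − 1) × 1000 = -10.966 per mil

-10.97 per mil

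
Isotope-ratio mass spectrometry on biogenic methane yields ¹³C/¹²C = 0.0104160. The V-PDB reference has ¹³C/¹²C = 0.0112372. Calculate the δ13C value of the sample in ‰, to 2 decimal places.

δ13C = (R_sample / R_standard − 1) × 1000
R_sample / R_standard = 0.0104160 / 0.0112372 = 0.926921
δ13C = (0.926921 − 1) × 1000 = -73.079‰

-73.08‰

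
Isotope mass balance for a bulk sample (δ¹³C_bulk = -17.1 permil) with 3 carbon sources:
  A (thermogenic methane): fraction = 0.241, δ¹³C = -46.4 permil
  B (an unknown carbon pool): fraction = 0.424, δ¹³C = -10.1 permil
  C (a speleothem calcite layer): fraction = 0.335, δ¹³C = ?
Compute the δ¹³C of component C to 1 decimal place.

-4.9 permil

Isotope mass balance: δ_bulk = Σ fᵢ·δᵢ.
-17.1 = 0.241×(-46.4) + 0.424×(-10.1) + 0.335×δ_C
0.335·δ_C = -17.1 − (-15.465) = -1.635
δ_C = -1.635 / 0.335 = -4.88 permil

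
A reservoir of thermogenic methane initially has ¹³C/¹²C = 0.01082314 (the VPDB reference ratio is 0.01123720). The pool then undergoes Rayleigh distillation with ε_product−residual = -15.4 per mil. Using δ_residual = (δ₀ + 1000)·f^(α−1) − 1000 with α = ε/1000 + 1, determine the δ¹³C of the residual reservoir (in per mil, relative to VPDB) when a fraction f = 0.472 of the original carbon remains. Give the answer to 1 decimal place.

-25.6 per mil

δ₀ = (0.01082314/0.01123720 − 1)×1000 = (0.963153 − 1)×1000 = -36.847 per mil
α − 1 = ε/1000 = -0.0154
f^(α−1) = 0.472^(-0.0154) = 1.011629
δ_res = (-36.847 + 1000) × 1.011629 − 1000 = 974.353 − 1000 = -25.65 per mil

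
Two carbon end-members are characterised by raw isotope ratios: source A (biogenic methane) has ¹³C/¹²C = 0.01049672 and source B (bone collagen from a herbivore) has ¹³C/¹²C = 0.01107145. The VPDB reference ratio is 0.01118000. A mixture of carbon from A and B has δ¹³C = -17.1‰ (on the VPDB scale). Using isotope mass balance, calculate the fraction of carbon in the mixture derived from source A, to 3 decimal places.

δ_A = (0.01049672/0.01118000 − 1)×1000 = (0.938884 − 1)×1000 = -61.116‰
δ_B = (0.01107145/0.01118000 − 1)×1000 = (0.990291 − 1)×1000 = -9.709‰
f_A = (δ_mix − δ_B)/(δ_A − δ_B) = (-17.1 − (-9.709))/(-61.116 − (-9.709))
f_A = -7.391 / -51.407 = 0.1438

0.144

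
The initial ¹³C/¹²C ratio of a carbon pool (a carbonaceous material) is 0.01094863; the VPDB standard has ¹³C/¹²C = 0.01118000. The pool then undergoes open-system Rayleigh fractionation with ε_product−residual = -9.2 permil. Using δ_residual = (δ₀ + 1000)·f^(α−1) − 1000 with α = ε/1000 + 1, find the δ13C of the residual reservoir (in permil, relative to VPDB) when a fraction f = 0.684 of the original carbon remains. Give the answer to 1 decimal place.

-17.3 permil

δ₀ = (0.01094863/0.01118000 − 1)×1000 = (0.979305 − 1)×1000 = -20.695 permil
α − 1 = ε/1000 = -0.0092
f^(α−1) = 0.684^(-0.0092) = 1.003500
δ_res = (-20.695 + 1000) × 1.003500 − 1000 = 982.733 − 1000 = -17.27 permil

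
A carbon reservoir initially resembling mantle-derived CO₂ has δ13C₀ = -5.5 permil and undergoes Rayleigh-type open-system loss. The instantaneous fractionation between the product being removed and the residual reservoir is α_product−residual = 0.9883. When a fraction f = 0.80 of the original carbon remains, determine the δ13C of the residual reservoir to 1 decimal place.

-2.9 permil

Rayleigh residual: δ_res = (δ₀ + 1000)·f^(α−1) − 1000
α − 1 = -0.01170
f^(α−1) = 0.80^(-0.01170) = 1.002614
δ_res = (-5.5 + 1000) × 1.002614 − 1000 = 997.100 − 1000 = -2.90 permil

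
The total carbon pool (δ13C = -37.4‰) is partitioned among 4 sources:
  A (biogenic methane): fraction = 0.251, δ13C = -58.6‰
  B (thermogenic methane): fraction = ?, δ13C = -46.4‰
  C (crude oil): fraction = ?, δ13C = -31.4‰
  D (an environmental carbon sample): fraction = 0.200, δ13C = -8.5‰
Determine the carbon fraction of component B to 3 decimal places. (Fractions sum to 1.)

Let f_B and f_C be the unknown fractions; fractions sum to 1 so f_B + f_C = 0.549.
Mass balance: Σ fᵢ·δᵢ = δ_bulk ⇒ f_B·(-46.4) + f_C·(-31.4) = -37.4 − (-16.409) = -20.991
Substitute f_C = 0.549 − f_B:
f_B·(-46.4 − -31.4) = -20.991 − 0.549×(-31.4) = -3.753
f_B = -3.753 / -15.0 = 0.2502

0.250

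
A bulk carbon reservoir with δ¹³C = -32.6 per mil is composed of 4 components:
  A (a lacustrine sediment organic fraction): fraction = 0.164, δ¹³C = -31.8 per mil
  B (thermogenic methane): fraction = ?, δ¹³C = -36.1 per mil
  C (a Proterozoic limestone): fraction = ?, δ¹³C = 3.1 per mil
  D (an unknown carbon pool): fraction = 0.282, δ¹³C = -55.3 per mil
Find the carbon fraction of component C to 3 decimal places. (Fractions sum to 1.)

0.209

Let f_C and f_B be the unknown fractions; fractions sum to 1 so f_C + f_B = 0.554.
Mass balance: Σ fᵢ·δᵢ = δ_bulk ⇒ f_C·(3.1) + f_B·(-36.1) = -32.6 − (-20.810) = -11.790
Substitute f_B = 0.554 − f_C:
f_C·(3.1 − -36.1) = -11.790 − 0.554×(-36.1) = 8.209
f_C = 8.209 / 39.2 = 0.2094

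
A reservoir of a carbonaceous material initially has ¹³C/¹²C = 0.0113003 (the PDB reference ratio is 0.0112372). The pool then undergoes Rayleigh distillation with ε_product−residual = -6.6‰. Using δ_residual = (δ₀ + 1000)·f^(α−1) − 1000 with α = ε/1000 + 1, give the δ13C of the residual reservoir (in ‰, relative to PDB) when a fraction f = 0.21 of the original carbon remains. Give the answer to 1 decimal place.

16.0‰

δ₀ = (0.0113003/0.0112372 − 1)×1000 = (1.005615 − 1)×1000 = 5.615‰
α − 1 = ε/1000 = -0.0066
f^(α−1) = 0.21^(-0.0066) = 1.010354
δ_res = (5.615 + 1000) × 1.010354 − 1000 = 1016.027 − 1000 = 16.03‰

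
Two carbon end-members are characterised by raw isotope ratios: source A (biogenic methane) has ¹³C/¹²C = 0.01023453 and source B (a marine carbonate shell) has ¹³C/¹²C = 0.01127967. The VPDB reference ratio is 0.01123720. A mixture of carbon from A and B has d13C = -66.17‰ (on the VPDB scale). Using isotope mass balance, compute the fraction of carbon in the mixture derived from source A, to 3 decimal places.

δ_A = (0.01023453/0.01123720 − 1)×1000 = (0.910772 − 1)×1000 = -89.228‰
δ_B = (0.01127967/0.01123720 − 1)×1000 = (1.003779 − 1)×1000 = 3.779‰
f_A = (δ_mix − δ_B)/(δ_A − δ_B) = (-66.17 − (3.779))/(-89.228 − (3.779))
f_A = -69.949 / -93.007 = 0.7521

0.752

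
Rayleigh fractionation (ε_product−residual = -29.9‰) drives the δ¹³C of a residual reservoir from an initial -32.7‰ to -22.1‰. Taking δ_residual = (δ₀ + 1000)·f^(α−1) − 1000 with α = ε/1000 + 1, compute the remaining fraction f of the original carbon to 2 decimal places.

α − 1 = ε/1000 = -0.0299
(δ_res + 1000)/(δ₀ + 1000) = (-22.1 + 1000)/(-32.7 + 1000) = 977.9/967.3 = 1.010958
f = 1.010958^(1/-0.0299) = exp(ln(1.010958)/-0.0299) = exp(0.01090/-0.0299)
f = exp(-0.3645) = 0.6945

0.69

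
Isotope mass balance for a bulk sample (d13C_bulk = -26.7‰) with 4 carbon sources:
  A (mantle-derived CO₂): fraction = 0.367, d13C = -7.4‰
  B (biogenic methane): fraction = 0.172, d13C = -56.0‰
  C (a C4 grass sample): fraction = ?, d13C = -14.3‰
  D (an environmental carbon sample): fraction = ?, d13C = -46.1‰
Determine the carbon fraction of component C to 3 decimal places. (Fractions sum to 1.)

0.217

Let f_C and f_D be the unknown fractions; fractions sum to 1 so f_C + f_D = 0.461.
Mass balance: Σ fᵢ·δᵢ = δ_bulk ⇒ f_C·(-14.3) + f_D·(-46.1) = -26.7 − (-12.348) = -14.352
Substitute f_D = 0.461 − f_C:
f_C·(-14.3 − -46.1) = -14.352 − 0.461×(-46.1) = 6.900
f_C = 6.900 / 31.8 = 0.2170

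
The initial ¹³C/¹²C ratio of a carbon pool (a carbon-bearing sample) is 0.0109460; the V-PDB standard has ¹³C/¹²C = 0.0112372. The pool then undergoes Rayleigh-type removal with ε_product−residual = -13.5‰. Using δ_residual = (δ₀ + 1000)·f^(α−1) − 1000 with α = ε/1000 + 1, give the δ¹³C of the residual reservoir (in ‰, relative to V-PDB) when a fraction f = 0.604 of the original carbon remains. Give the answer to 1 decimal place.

-19.3‰

δ₀ = (0.0109460/0.0112372 − 1)×1000 = (0.974086 − 1)×1000 = -25.914‰
α − 1 = ε/1000 = -0.0135
f^(α−1) = 0.604^(-0.0135) = 1.006830
δ_res = (-25.914 + 1000) × 1.006830 − 1000 = 980.739 − 1000 = -19.26‰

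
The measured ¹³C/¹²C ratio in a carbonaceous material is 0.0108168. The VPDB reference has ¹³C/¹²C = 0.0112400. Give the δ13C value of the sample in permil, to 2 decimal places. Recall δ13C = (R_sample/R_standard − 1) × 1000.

δ13C = (R_sample / R_standard − 1) × 1000
R_sample / R_standard = 0.0108168 / 0.0112400 = 0.962349
δ13C = (0.962349 − 1) × 1000 = -37.651 permil

-37.65 permil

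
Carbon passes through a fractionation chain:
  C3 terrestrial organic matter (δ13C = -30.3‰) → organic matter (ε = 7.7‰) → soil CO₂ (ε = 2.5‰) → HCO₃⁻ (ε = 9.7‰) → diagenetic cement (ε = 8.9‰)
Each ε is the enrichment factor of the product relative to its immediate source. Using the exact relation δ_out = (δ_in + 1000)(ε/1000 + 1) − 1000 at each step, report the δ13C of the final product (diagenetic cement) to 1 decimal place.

step 1: δ = (-30.30 + 1000)·(7.7/1000 + 1) − 1000 = -22.83‰
step 2: δ = (-22.83 + 1000)·(2.5/1000 + 1) − 1000 = -20.39‰
step 3: δ = (-20.39 + 1000)·(9.7/1000 + 1) − 1000 = -10.89‰
step 4: δ = (-10.89 + 1000)·(8.9/1000 + 1) − 1000 = -2.09‰

-2.1‰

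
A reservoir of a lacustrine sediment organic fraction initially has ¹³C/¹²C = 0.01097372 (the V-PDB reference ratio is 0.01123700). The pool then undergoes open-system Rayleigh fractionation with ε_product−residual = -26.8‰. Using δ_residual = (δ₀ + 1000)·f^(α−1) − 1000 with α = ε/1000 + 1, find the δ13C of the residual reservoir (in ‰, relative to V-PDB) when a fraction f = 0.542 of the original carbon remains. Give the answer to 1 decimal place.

δ₀ = (0.01097372/0.01123700 − 1)×1000 = (0.976570 − 1)×1000 = -23.430‰
α − 1 = ε/1000 = -0.0268
f^(α−1) = 0.542^(-0.0268) = 1.016550
δ_res = (-23.430 + 1000) × 1.016550 − 1000 = 992.733 − 1000 = -7.27‰

-7.3‰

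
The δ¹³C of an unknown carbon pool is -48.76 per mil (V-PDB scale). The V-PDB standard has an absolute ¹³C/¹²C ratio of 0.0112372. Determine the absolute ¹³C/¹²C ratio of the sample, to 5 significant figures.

R_sample = R_standard × (δ¹³C/1000 + 1)
R_sample = 0.0112372 × (-48.76/1000 + 1) = 0.0112372 × 0.951240
R_sample = 0.0106893

0.010689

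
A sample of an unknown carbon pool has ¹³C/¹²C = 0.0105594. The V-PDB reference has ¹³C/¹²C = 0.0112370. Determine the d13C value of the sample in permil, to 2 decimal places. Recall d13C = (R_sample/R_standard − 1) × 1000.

d13C = (R_sample / R_standard − 1) × 1000
R_sample / R_standard = 0.0105594 / 0.0112370 = 0.939699
d13C = (0.939699 − 1) × 1000 = -60.301 permil

-60.30 permil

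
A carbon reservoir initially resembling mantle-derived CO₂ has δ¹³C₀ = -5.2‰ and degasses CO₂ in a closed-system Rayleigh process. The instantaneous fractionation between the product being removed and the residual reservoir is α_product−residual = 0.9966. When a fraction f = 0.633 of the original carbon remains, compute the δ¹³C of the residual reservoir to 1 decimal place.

-3.7‰

Rayleigh residual: δ_res = (δ₀ + 1000)·f^(α−1) − 1000
α − 1 = -0.00340
f^(α−1) = 0.633^(-0.00340) = 1.001556
δ_res = (-5.2 + 1000) × 1.001556 − 1000 = 996.348 − 1000 = -3.65‰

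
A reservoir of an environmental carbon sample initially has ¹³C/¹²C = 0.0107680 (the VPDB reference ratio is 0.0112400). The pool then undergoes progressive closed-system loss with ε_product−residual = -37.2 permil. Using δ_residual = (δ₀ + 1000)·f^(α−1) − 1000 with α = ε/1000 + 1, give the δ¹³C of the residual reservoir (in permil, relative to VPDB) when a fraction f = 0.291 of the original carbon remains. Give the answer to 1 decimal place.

δ₀ = (0.0107680/0.0112400 − 1)×1000 = (0.958007 − 1)×1000 = -41.993 permil
α − 1 = ε/1000 = -0.0372
f^(α−1) = 0.291^(-0.0372) = 1.046992
δ_res = (-41.993 + 1000) × 1.046992 − 1000 = 1003.025 − 1000 = 3.03 permil

3.0 permil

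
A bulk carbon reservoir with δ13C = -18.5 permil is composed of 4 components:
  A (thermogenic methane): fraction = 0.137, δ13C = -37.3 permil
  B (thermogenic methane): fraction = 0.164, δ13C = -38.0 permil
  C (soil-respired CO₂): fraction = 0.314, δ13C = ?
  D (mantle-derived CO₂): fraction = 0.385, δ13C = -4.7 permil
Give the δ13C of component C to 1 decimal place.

Isotope mass balance: δ_bulk = Σ fᵢ·δᵢ.
-18.5 = 0.137×(-37.3) + 0.164×(-38.0) + 0.314×δ_C + 0.385×(-4.7)
0.314·δ_C = -18.5 − (-13.152) = -5.348
δ_C = -5.348 / 0.314 = -17.03 permil

-17.0 permil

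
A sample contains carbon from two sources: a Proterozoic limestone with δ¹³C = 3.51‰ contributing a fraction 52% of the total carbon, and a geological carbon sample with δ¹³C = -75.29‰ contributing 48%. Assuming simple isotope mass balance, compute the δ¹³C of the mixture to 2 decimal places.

-34.31‰

δ_mix = f_A·δ_A + f_B·δ_B
δ_mix = 0.52 × (3.51) + 0.48 × (-75.29)
δ_mix = 1.825 + -36.139 = -34.314‰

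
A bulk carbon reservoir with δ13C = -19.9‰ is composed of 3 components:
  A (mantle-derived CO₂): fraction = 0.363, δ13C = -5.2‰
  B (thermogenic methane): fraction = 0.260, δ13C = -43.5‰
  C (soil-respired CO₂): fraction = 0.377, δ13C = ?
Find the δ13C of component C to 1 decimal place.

Isotope mass balance: δ_bulk = Σ fᵢ·δᵢ.
-19.9 = 0.363×(-5.2) + 0.260×(-43.5) + 0.377×δ_C
0.377·δ_C = -19.9 − (-13.198) = -6.702
δ_C = -6.702 / 0.377 = -17.78‰

-17.8‰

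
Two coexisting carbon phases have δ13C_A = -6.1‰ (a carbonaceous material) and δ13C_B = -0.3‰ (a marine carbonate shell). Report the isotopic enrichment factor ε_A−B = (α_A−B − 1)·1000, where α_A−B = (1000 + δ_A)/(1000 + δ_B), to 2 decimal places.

-5.80‰

α_A−B = (1000 + -6.1) / (1000 + -0.3) = 993.9 / 999.7 = 0.994198
ε_A−B = (0.994198 − 1) × 1000 = -5.802‰
(The approximation ε ≈ δ_A − δ_B would give -5.8‰.)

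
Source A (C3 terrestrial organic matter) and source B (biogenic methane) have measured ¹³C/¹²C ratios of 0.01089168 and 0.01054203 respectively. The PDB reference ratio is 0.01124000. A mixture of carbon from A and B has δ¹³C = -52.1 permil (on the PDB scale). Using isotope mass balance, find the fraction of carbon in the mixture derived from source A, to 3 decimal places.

δ_A = (0.01089168/0.01124000 − 1)×1000 = (0.969011 − 1)×1000 = -30.989 permil
δ_B = (0.01054203/0.01124000 − 1)×1000 = (0.937903 − 1)×1000 = -62.097 permil
f_A = (δ_mix − δ_B)/(δ_A − δ_B) = (-52.1 − (-62.097))/(-30.989 − (-62.097))
f_A = 9.997 / 31.108 = 0.3214

0.321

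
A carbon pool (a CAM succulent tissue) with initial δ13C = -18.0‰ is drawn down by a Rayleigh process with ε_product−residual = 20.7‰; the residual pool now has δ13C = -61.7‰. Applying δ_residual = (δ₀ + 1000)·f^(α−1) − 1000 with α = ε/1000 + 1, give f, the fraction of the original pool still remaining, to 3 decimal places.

α − 1 = ε/1000 = 0.0207
(δ_res + 1000)/(δ₀ + 1000) = (-61.7 + 1000)/(-18.0 + 1000) = 938.3/982.0 = 0.955499
f = 0.955499^(1/0.0207) = exp(ln(0.955499)/0.0207) = exp(-0.04552/0.0207)
f = exp(-2.1991) = 0.1109

0.111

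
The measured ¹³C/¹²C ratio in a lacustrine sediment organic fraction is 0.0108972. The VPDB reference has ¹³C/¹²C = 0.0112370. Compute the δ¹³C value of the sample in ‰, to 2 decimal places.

δ¹³C = (R_sample / R_standard − 1) × 1000
R_sample / R_standard = 0.0108972 / 0.0112370 = 0.969761
δ¹³C = (0.969761 − 1) × 1000 = -30.239‰

-30.24‰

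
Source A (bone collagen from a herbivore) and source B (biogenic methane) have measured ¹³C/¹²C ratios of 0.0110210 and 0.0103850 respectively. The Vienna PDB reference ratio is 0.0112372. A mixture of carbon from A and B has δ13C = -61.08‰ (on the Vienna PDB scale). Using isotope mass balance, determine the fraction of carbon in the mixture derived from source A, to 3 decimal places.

δ_A = (0.0110210/0.0112372 − 1)×1000 = (0.980760 − 1)×1000 = -19.240‰
δ_B = (0.0103850/0.0112372 − 1)×1000 = (0.924163 − 1)×1000 = -75.837‰
f_A = (δ_mix − δ_B)/(δ_A − δ_B) = (-61.08 − (-75.837))/(-19.240 − (-75.837))
f_A = 14.757 / 56.598 = 0.2607

0.261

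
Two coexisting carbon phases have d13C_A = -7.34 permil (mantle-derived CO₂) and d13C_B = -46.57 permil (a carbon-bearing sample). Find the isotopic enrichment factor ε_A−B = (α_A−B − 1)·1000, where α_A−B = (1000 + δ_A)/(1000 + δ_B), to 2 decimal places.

α_A−B = (1000 + -7.34) / (1000 + -46.57) = 992.66 / 953.43 = 1.041146
ε_A−B = (1.041146 − 1) × 1000 = 41.146 permil
(The approximation ε ≈ δ_A − δ_B would give 39.23 permil.)

41.15 permil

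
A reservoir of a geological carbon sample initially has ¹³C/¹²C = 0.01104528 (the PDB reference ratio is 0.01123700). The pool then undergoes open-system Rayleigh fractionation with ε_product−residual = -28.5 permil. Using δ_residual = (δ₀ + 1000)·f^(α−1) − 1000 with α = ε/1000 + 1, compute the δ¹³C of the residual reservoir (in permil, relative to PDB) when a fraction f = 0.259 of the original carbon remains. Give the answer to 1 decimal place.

δ₀ = (0.01104528/0.01123700 − 1)×1000 = (0.982939 − 1)×1000 = -17.061 permil
α − 1 = ε/1000 = -0.0285
f^(α−1) = 0.259^(-0.0285) = 1.039252
δ_res = (-17.061 + 1000) × 1.039252 − 1000 = 1021.521 − 1000 = 21.52 permil

21.5 permil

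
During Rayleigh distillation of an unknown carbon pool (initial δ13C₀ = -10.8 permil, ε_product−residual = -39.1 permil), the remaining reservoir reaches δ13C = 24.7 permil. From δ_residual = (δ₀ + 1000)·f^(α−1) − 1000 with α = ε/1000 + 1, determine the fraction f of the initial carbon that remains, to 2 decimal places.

0.41

α − 1 = ε/1000 = -0.0391
(δ_res + 1000)/(δ₀ + 1000) = (24.7 + 1000)/(-10.8 + 1000) = 1024.7/989.2 = 1.035888
f = 1.035888^(1/-0.0391) = exp(ln(1.035888)/-0.0391) = exp(0.03526/-0.0391)
f = exp(-0.9018) = 0.4059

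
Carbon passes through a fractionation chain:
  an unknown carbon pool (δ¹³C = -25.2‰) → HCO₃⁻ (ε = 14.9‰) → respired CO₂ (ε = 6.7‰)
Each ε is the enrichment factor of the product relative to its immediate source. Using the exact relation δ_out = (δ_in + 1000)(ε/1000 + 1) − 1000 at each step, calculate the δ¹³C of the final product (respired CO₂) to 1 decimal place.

-4.0‰

step 1: δ = (-25.20 + 1000)·(14.9/1000 + 1) − 1000 = -10.68‰
step 2: δ = (-10.68 + 1000)·(6.7/1000 + 1) − 1000 = -4.05‰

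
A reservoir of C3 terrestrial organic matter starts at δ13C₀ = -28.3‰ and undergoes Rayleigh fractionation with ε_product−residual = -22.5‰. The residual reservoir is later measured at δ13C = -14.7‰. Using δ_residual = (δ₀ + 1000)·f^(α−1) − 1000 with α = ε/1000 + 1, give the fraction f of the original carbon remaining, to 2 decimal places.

α − 1 = ε/1000 = -0.0225
(δ_res + 1000)/(δ₀ + 1000) = (-14.7 + 1000)/(-28.3 + 1000) = 985.3/971.7 = 1.013996
f = 1.013996^(1/-0.0225) = exp(ln(1.013996)/-0.0225) = exp(0.01390/-0.0225)
f = exp(-0.6177) = 0.5392

0.54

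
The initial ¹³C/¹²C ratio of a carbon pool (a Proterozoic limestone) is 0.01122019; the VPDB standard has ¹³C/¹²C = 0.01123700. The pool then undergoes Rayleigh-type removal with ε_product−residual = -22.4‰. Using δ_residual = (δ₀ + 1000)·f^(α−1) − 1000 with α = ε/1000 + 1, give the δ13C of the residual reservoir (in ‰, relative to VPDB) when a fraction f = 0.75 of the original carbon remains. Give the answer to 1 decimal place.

5.0‰

δ₀ = (0.01122019/0.01123700 − 1)×1000 = (0.998504 − 1)×1000 = -1.496‰
α − 1 = ε/1000 = -0.0224
f^(α−1) = 0.75^(-0.0224) = 1.006465
δ_res = (-1.496 + 1000) × 1.006465 − 1000 = 1004.959 − 1000 = 4.96‰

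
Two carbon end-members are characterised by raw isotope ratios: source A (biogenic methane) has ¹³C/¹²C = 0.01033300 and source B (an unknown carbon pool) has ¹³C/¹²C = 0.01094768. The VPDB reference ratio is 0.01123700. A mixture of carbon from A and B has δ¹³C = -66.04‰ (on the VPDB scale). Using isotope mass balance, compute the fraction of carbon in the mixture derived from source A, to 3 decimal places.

0.737

δ_A = (0.01033300/0.01123700 − 1)×1000 = (0.919551 − 1)×1000 = -80.449‰
δ_B = (0.01094768/0.01123700 − 1)×1000 = (0.974253 − 1)×1000 = -25.747‰
f_A = (δ_mix − δ_B)/(δ_A − δ_B) = (-66.04 − (-25.747))/(-80.449 − (-25.747))
f_A = -40.293 / -54.701 = 0.7366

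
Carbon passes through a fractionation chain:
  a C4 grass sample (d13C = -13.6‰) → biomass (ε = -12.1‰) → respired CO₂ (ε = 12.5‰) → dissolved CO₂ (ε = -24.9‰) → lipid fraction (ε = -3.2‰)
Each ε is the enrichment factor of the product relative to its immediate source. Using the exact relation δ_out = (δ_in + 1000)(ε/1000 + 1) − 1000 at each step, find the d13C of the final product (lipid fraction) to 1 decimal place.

step 1: δ = (-13.60 + 1000)·(-12.1/1000 + 1) − 1000 = -25.54‰
step 2: δ = (-25.54 + 1000)·(12.5/1000 + 1) − 1000 = -13.35‰
step 3: δ = (-13.35 + 1000)·(-24.9/1000 + 1) − 1000 = -37.92‰
step 4: δ = (-37.92 + 1000)·(-3.2/1000 + 1) − 1000 = -41.00‰

-41.0‰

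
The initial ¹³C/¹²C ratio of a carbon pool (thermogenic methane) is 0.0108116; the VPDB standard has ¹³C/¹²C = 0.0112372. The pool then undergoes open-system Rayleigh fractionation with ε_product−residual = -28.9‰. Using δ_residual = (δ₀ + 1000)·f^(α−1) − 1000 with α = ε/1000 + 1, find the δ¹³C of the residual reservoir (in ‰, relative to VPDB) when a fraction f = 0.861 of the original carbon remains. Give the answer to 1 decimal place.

-33.7‰

δ₀ = (0.0108116/0.0112372 − 1)×1000 = (0.962126 − 1)×1000 = -37.874‰
α − 1 = ε/1000 = -0.0289
f^(α−1) = 0.861^(-0.0289) = 1.004335
δ_res = (-37.874 + 1000) × 1.004335 − 1000 = 966.296 − 1000 = -33.70‰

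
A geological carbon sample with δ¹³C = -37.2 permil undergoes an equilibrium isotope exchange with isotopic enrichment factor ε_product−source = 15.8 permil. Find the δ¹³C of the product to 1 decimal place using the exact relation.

-22.0 permil

To first order, δ_product ≈ δ_source + ε = -21.4 permil.
Exactly, δ_product = (δ_source + 1000)·(ε/1000 + 1) − 1000.
δ_product = (-37.2 + 1000) × (15.8/1000 + 1) − 1000
δ_product = -21.99 permil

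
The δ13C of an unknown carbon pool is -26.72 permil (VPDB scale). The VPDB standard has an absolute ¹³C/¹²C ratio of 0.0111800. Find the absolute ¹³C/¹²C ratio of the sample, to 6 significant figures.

R_sample = R_standard × (δ13C/1000 + 1)
R_sample = 0.0111800 × (-26.72/1000 + 1) = 0.0111800 × 0.973280
R_sample = 0.0108813

0.0108813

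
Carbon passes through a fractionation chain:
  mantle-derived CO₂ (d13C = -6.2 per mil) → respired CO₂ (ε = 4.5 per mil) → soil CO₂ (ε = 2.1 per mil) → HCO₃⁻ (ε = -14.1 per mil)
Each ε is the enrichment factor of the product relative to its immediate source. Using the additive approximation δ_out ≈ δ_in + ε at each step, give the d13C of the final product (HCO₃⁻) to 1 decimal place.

-13.7 per mil

step 1: δ ≈ -6.2 + (4.5) = -1.7 per mil
step 2: δ ≈ -1.7 + (2.1) = 0.4 per mil
step 3: δ ≈ 0.4 + (-14.1) = -13.7 per mil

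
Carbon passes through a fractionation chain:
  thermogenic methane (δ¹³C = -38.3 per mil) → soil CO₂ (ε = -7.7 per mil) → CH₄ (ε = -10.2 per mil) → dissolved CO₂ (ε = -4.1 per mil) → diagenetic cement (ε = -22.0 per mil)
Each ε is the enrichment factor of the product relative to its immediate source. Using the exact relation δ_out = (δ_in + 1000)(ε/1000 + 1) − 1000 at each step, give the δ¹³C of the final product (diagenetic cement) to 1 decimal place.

step 1: δ = (-38.30 + 1000)·(-7.7/1000 + 1) − 1000 = -45.71 per mil
step 2: δ = (-45.71 + 1000)·(-10.2/1000 + 1) − 1000 = -55.44 per mil
step 3: δ = (-55.44 + 1000)·(-4.1/1000 + 1) − 1000 = -59.31 per mil
step 4: δ = (-59.31 + 1000)·(-22.0/1000 + 1) − 1000 = -80.01 per mil

-80.0 per mil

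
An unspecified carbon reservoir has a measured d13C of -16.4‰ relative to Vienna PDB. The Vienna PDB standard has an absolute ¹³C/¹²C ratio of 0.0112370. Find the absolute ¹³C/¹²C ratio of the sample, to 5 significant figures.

0.011053

R_sample = R_standard × (d13C/1000 + 1)
R_sample = 0.0112370 × (-16.4/1000 + 1) = 0.0112370 × 0.983600
R_sample = 0.0110527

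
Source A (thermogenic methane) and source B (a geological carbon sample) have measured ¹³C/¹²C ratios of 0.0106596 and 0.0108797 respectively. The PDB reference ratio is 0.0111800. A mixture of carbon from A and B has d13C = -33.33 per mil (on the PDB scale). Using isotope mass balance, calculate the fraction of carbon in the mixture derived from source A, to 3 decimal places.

δ_A = (0.0106596/0.0111800 − 1)×1000 = (0.953453 − 1)×1000 = -46.547 per mil
δ_B = (0.0108797/0.0111800 − 1)×1000 = (0.973140 − 1)×1000 = -26.860 per mil
f_A = (δ_mix − δ_B)/(δ_A − δ_B) = (-33.33 − (-26.860))/(-46.547 − (-26.860))
f_A = -6.470 / -19.687 = 0.3286

0.329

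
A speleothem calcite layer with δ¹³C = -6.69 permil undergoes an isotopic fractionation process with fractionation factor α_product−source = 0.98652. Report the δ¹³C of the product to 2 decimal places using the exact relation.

-20.08 permil

δ_product = (δ_source + 1000)·α − 1000
δ_product = (-6.69 + 1000) × 0.98652 − 1000
δ_product = 979.920 − 1000 = -20.080 permil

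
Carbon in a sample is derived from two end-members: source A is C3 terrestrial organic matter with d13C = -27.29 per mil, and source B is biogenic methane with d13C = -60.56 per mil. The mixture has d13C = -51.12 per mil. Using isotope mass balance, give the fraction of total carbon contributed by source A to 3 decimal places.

δ_mix = f_A·δ_A + (1 − f_A)·δ_B  ⇒  f_A = (δ_mix − δ_B)/(δ_A − δ_B)
f_A = (-51.12 − (-60.56)) / (-27.29 − (-60.56))
f_A = 9.44 / 33.27 = 0.2837

0.284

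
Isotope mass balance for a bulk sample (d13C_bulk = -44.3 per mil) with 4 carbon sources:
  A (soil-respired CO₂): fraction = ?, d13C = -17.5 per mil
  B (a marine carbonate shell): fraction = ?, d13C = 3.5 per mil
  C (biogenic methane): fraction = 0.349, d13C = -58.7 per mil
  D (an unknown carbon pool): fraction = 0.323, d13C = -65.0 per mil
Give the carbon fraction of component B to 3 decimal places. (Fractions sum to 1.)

Let f_B and f_A be the unknown fractions; fractions sum to 1 so f_B + f_A = 0.328.
Mass balance: Σ fᵢ·δᵢ = δ_bulk ⇒ f_B·(3.5) + f_A·(-17.5) = -44.3 − (-41.481) = -2.819
Substitute f_A = 0.328 − f_B:
f_B·(3.5 − -17.5) = -2.819 − 0.328×(-17.5) = 2.921
f_B = 2.921 / 21.0 = 0.1391

0.139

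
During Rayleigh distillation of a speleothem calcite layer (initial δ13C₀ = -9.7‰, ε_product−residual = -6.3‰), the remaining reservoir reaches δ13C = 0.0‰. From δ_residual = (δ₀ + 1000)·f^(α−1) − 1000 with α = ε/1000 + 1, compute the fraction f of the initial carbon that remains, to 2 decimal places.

0.21

α − 1 = ε/1000 = -0.0063
(δ_res + 1000)/(δ₀ + 1000) = (-0.0 + 1000)/(-9.7 + 1000) = 1000.0/990.3 = 1.009795
f = 1.009795^(1/-0.0063) = exp(ln(1.009795)/-0.0063) = exp(0.00975/-0.0063)
f = exp(-1.5472) = 0.2128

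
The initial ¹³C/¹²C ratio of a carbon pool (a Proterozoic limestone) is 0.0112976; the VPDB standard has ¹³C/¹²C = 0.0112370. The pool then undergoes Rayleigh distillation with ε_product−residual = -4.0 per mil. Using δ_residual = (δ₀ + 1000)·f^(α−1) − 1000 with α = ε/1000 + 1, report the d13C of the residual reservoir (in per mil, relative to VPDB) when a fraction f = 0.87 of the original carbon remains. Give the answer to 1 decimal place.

6.0 per mil

δ₀ = (0.0112976/0.0112370 − 1)×1000 = (1.005393 − 1)×1000 = 5.393 per mil
α − 1 = ε/1000 = -0.0040
f^(α−1) = 0.87^(-0.0040) = 1.000557
δ_res = (5.393 + 1000) × 1.000557 − 1000 = 1005.953 − 1000 = 5.95 per mil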